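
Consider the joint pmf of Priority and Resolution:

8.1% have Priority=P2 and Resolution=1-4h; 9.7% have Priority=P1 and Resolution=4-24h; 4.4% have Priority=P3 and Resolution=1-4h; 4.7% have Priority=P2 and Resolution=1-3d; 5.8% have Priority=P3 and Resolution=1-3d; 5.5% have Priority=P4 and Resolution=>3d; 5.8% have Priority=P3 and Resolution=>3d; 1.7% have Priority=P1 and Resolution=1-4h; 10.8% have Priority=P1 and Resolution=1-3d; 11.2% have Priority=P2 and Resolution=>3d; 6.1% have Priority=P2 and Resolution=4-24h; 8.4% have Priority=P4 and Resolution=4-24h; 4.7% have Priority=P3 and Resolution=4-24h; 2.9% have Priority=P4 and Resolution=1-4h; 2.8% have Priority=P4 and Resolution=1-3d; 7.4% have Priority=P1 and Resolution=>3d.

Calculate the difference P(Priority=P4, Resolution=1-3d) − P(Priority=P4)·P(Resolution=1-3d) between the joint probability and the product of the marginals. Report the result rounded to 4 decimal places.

P(Priority=P4) = 0.029 + 0.084 + 0.028 + 0.055 = 0.196.
P(Resolution=1-3d) = 0.108 + 0.047 + 0.058 + 0.028 = 0.241.
P(Priority=P4, Resolution=1-3d) − P(Priority=P4)P(Resolution=1-3d) = 0.028 − 0.196×0.241 = -0.0192.

-0.0192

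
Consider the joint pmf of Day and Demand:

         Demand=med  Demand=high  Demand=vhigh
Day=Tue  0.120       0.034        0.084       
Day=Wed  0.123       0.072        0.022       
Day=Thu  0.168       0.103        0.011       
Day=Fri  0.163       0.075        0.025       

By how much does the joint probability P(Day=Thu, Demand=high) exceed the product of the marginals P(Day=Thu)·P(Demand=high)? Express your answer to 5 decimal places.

P(Day=Thu) = 0.168 + 0.103 + 0.011 = 0.282.
P(Demand=high) = 0.034 + 0.072 + 0.103 + 0.075 = 0.284.
P(Day=Thu, Demand=high) − P(Day=Thu)P(Demand=high) = 0.103 − 0.282×0.284 = 0.02291.

0.02291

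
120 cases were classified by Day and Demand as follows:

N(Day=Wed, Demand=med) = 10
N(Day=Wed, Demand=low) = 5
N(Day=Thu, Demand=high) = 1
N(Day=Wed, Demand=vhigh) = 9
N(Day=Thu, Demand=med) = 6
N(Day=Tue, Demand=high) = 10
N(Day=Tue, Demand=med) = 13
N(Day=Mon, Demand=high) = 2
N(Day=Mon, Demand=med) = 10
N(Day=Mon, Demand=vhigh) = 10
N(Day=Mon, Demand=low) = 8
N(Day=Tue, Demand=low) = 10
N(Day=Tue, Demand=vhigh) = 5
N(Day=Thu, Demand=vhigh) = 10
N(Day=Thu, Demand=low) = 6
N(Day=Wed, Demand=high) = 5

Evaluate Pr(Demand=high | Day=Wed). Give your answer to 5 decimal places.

0.17241

Total with Day=Wed: 5 + 10 + 5 + 9 = 29.
P(Demand=high | Day=Wed) = 5/29 = 0.17241.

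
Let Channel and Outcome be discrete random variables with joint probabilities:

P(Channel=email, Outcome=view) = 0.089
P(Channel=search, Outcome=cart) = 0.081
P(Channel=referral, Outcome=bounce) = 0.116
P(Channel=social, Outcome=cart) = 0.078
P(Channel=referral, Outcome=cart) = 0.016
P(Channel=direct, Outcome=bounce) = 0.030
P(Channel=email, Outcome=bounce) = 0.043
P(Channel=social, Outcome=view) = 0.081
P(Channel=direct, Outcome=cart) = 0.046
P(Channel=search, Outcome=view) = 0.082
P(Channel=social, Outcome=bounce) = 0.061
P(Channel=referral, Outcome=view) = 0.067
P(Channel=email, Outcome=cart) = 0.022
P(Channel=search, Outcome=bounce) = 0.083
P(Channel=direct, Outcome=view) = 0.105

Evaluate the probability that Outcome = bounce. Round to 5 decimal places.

P(Outcome=bounce) = 0.043 + 0.083 + 0.061 + 0.030 + 0.116 = 0.333.

0.33300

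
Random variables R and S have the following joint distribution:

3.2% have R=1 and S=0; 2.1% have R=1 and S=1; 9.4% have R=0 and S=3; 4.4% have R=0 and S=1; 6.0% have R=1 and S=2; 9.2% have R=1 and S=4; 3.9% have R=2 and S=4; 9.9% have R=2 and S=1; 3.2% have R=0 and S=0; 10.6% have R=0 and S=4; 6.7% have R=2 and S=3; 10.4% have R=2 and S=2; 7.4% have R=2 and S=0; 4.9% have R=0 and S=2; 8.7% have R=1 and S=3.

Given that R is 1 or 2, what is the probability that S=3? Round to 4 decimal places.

0.2281

P(R=1) = 0.032 + 0.021 + 0.060 + 0.087 + 0.092 = 0.292.
P(R=2) = 0.074 + 0.099 + 0.104 + 0.067 + 0.039 = 0.383.
P(R ∈ {1, 2}) = 0.292 + 0.383 = 0.675; P(S=3, R ∈ {1, 2}) = 0.087 + 0.067 = 0.154.
P(S=3 | R ∈ {1, 2}) = 0.154/0.675 = 0.2281.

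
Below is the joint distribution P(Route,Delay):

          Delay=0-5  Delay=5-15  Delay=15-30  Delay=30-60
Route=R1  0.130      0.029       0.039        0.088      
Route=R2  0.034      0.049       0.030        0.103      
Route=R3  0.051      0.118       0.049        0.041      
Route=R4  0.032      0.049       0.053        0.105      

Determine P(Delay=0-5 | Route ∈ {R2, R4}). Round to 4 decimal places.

P(Route=R2) = 0.034 + 0.049 + 0.030 + 0.103 = 0.216.
P(Route=R4) = 0.032 + 0.049 + 0.053 + 0.105 = 0.239.
P(Route ∈ {R2, R4}) = 0.216 + 0.239 = 0.455; P(Delay=0-5, Route ∈ {R2, R4}) = 0.034 + 0.032 = 0.066.
P(Delay=0-5 | Route ∈ {R2, R4}) = 0.066/0.455 = 0.1451.

0.1451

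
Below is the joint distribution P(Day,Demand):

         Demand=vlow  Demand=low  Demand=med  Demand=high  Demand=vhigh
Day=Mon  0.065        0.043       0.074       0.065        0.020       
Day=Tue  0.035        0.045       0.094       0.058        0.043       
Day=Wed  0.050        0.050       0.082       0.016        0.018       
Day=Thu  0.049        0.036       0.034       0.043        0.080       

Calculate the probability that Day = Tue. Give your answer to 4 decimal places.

P(Day=Tue) = 0.035 + 0.045 + 0.094 + 0.058 + 0.043 = 0.275.

0.2750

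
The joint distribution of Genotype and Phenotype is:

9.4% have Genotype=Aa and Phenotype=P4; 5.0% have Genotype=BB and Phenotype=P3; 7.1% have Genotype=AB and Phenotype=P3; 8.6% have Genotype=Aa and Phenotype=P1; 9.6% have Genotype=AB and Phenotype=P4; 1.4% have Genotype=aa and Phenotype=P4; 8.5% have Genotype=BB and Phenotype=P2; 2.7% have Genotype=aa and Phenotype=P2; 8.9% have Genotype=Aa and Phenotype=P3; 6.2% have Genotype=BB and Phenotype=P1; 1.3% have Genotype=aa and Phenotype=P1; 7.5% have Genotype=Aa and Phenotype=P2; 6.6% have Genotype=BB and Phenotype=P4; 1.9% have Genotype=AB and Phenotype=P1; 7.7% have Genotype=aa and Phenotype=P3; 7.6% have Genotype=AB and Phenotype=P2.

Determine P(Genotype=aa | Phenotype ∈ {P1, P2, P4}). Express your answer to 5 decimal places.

P(Phenotype=P1) = 0.086 + 0.013 + 0.019 + 0.062 = 0.180.
P(Phenotype=P2) = 0.075 + 0.027 + 0.076 + 0.085 = 0.263.
P(Phenotype=P4) = 0.094 + 0.014 + 0.096 + 0.066 = 0.270.
P(Phenotype ∈ {P1, P2, P4}) = 0.180 + 0.263 + 0.270 = 0.713; P(Genotype=aa, Phenotype ∈ {P1, P2, P4}) = 0.013 + 0.027 + 0.014 = 0.054.
P(Genotype=aa | Phenotype ∈ {P1, P2, P4}) = 0.054/0.713 = 0.07574.

0.07574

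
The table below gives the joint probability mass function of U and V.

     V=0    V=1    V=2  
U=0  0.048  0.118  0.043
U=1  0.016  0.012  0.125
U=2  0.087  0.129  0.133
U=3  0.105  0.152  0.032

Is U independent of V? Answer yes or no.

P(U=1) = 0.153 and P(V=2) = 0.333, so their product is 0.05095, but P(U=1, V=2) = 0.125. Since these differ, U and V are not independent.

no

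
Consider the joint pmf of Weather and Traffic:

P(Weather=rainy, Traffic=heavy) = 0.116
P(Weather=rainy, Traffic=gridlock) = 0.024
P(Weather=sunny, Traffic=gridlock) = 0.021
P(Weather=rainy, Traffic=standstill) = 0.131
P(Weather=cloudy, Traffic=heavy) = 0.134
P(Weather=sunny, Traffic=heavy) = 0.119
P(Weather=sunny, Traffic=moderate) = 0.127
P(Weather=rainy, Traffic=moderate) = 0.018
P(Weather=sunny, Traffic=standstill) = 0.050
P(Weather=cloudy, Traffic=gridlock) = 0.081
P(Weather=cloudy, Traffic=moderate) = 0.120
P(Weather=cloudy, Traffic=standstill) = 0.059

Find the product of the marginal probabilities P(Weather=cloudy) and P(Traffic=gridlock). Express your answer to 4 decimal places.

0.0496

P(Weather=cloudy) = 0.120 + 0.134 + 0.081 + 0.059 = 0.394.
P(Traffic=gridlock) = 0.021 + 0.081 + 0.024 = 0.126.
Product: 0.394 × 0.126 = 0.0496.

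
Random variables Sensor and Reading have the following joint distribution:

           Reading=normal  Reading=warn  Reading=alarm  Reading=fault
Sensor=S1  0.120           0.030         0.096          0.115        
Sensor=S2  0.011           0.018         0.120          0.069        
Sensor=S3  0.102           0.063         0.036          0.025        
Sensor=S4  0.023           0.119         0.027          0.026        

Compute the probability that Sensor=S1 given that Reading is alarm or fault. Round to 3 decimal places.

0.411

P(Reading=alarm) = 0.096 + 0.120 + 0.036 + 0.027 = 0.279.
P(Reading=fault) = 0.115 + 0.069 + 0.025 + 0.026 = 0.235.
P(Reading ∈ {alarm, fault}) = 0.279 + 0.235 = 0.514; P(Sensor=S1, Reading ∈ {alarm, fault}) = 0.096 + 0.115 = 0.211.
P(Sensor=S1 | Reading ∈ {alarm, fault}) = 0.211/0.514 = 0.411.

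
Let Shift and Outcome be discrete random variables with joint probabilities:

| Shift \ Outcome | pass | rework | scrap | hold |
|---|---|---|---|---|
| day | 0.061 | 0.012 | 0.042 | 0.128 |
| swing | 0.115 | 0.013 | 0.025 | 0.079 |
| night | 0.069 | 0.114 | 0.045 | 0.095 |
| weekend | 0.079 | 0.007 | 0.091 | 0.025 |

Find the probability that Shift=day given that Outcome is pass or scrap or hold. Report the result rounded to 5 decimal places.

0.27049

P(Outcome=pass) = 0.061 + 0.115 + 0.069 + 0.079 = 0.324.
P(Outcome=scrap) = 0.042 + 0.025 + 0.045 + 0.091 = 0.203.
P(Outcome=hold) = 0.128 + 0.079 + 0.095 + 0.025 = 0.327.
P(Outcome ∈ {pass, scrap, hold}) = 0.324 + 0.203 + 0.327 = 0.854; P(Shift=day, Outcome ∈ {pass, scrap, hold}) = 0.061 + 0.042 + 0.128 = 0.231.
P(Shift=day | Outcome ∈ {pass, scrap, hold}) = 0.231/0.854 = 0.27049.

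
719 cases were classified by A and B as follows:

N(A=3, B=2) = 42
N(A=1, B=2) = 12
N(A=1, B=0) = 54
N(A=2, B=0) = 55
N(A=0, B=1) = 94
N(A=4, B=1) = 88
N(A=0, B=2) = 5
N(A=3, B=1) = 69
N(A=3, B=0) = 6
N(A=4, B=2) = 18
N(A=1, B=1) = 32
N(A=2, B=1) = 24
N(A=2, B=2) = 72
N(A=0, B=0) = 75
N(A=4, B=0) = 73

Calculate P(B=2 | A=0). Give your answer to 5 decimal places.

0.02874

Total with A=0: 75 + 94 + 5 = 174.
P(B=2 | A=0) = 5/174 = 0.02874.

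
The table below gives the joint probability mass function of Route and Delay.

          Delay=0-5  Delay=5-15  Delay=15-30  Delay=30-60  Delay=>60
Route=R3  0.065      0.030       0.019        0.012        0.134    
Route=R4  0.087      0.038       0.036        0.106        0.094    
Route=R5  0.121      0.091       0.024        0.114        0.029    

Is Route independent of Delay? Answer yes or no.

P(Route=R5) = 0.379 and P(Delay=>60) = 0.257, so their product is 0.09740, but P(Route=R5, Delay=>60) = 0.029. Since these differ, Route and Delay are not independent.

no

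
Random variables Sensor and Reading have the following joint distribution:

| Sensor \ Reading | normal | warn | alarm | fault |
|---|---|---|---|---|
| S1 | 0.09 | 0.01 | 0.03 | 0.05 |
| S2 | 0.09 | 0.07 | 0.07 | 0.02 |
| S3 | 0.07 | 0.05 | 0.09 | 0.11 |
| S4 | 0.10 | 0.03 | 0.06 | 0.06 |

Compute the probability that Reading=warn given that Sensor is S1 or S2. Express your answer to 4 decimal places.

0.1860

P(Sensor=S1) = 0.09 + 0.01 + 0.03 + 0.05 = 0.18.
P(Sensor=S2) = 0.09 + 0.07 + 0.07 + 0.02 = 0.25.
P(Sensor ∈ {S1, S2}) = 0.18 + 0.25 = 0.43; P(Reading=warn, Sensor ∈ {S1, S2}) = 0.01 + 0.07 = 0.08.
P(Reading=warn | Sensor ∈ {S1, S2}) = 0.08/0.43 = 0.1860.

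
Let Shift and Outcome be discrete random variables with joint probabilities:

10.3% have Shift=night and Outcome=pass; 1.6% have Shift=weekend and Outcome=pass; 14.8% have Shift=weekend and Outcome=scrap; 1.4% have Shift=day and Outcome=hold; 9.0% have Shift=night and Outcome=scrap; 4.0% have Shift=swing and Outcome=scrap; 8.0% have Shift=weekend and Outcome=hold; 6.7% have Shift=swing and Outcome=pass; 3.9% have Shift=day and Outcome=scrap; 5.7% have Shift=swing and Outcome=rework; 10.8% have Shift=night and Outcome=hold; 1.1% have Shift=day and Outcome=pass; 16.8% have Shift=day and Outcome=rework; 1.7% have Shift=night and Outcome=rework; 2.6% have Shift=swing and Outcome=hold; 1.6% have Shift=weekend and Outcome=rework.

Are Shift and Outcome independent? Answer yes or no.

P(Shift=day) = 0.232 and P(Outcome=rework) = 0.258, so their product is 0.05986, but P(Shift=day, Outcome=rework) = 0.168. Since these differ, Shift and Outcome are not independent.

no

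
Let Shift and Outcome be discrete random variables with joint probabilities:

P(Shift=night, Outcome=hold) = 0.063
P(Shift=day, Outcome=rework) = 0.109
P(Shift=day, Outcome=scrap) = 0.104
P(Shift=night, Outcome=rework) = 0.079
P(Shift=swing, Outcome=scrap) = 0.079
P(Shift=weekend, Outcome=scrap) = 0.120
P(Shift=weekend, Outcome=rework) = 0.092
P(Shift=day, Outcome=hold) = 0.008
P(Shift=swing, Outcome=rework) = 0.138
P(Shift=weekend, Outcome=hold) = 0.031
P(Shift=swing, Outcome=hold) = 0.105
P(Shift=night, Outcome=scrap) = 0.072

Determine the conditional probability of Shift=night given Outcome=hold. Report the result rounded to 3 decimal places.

0.304

P(Outcome=hold) = 0.008 + 0.105 + 0.063 + 0.031 = 0.207.
P(Shift=night | Outcome=hold) = 0.063/0.207 = 0.304.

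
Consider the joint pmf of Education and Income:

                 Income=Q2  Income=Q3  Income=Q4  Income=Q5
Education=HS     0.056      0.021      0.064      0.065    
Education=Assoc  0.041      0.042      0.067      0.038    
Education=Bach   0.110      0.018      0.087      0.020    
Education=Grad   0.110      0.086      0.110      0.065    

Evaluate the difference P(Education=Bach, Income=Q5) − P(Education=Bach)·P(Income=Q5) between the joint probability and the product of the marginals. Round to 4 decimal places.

-0.0242

P(Education=Bach) = 0.110 + 0.018 + 0.087 + 0.020 = 0.235.
P(Income=Q5) = 0.065 + 0.038 + 0.020 + 0.065 = 0.188.
P(Education=Bach, Income=Q5) − P(Education=Bach)P(Income=Q5) = 0.020 − 0.235×0.188 = -0.0242.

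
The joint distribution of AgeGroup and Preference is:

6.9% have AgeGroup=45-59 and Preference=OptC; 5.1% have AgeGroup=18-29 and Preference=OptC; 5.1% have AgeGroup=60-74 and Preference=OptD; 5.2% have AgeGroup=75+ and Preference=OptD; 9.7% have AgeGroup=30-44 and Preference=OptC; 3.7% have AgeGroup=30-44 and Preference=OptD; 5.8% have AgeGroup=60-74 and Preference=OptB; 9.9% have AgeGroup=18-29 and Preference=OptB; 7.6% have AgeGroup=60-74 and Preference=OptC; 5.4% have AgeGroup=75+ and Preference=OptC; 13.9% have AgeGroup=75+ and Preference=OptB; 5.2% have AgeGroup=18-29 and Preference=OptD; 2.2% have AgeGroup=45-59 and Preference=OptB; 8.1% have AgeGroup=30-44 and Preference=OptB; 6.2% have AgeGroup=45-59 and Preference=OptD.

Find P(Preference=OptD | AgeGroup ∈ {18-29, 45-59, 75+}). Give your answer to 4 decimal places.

P(AgeGroup=18-29) = 0.099 + 0.051 + 0.052 = 0.202.
P(AgeGroup=45-59) = 0.022 + 0.069 + 0.062 = 0.153.
P(AgeGroup=75+) = 0.139 + 0.054 + 0.052 = 0.245.
P(AgeGroup ∈ {18-29, 45-59, 75+}) = 0.202 + 0.153 + 0.245 = 0.600; P(Preference=OptD, AgeGroup ∈ {18-29, 45-59, 75+}) = 0.052 + 0.062 + 0.052 = 0.166.
P(Preference=OptD | AgeGroup ∈ {18-29, 45-59, 75+}) = 0.166/0.600 = 0.2767.

0.2767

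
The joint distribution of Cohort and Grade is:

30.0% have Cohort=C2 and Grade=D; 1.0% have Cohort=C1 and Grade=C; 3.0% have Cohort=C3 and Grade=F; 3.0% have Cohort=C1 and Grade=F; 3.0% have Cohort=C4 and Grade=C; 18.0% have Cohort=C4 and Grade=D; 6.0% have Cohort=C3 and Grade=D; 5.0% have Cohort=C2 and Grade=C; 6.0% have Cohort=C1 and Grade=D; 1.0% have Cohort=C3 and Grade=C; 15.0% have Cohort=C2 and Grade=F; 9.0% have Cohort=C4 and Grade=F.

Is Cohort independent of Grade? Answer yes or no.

Every cell satisfies P(Cohort,Grade) = P(Cohort)·P(Grade). For instance P(Cohort=C4) = 0.300, P(Grade=F) = 0.300, and 0.300×0.300 = 0.090 matches the joint entry. So Cohort and Grade are independent.

yes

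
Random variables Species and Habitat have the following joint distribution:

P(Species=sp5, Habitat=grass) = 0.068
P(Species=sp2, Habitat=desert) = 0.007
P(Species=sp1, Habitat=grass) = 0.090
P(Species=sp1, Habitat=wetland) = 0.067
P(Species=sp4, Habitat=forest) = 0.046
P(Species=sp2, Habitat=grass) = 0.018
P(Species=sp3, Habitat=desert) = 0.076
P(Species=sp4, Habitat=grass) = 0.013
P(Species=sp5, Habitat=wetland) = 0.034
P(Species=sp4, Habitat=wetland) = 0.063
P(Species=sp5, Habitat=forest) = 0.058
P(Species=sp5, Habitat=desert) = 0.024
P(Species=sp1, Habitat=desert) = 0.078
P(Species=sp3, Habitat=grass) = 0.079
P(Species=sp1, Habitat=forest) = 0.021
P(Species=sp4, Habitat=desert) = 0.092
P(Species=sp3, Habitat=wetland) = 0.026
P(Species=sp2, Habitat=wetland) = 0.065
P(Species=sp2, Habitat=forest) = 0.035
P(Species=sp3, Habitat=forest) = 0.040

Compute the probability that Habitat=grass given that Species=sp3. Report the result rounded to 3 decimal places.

P(Species=sp3) = 0.040 + 0.079 + 0.026 + 0.076 = 0.221.
P(Habitat=grass | Species=sp3) = 0.079/0.221 = 0.357.

0.357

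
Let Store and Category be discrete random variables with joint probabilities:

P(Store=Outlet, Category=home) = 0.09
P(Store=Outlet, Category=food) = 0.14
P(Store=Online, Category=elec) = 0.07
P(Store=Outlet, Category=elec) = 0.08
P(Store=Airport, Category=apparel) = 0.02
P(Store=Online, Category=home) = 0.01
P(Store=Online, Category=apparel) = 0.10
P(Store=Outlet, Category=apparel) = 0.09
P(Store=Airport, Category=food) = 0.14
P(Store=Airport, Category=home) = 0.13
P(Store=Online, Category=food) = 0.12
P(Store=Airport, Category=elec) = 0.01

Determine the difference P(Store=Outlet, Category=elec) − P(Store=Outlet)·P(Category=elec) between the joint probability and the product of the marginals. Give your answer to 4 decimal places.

P(Store=Outlet) = 0.14 + 0.09 + 0.08 + 0.09 = 0.40.
P(Category=elec) = 0.01 + 0.08 + 0.07 = 0.16.
P(Store=Outlet, Category=elec) − P(Store=Outlet)P(Category=elec) = 0.08 − 0.40×0.16 = 0.0160.

0.0160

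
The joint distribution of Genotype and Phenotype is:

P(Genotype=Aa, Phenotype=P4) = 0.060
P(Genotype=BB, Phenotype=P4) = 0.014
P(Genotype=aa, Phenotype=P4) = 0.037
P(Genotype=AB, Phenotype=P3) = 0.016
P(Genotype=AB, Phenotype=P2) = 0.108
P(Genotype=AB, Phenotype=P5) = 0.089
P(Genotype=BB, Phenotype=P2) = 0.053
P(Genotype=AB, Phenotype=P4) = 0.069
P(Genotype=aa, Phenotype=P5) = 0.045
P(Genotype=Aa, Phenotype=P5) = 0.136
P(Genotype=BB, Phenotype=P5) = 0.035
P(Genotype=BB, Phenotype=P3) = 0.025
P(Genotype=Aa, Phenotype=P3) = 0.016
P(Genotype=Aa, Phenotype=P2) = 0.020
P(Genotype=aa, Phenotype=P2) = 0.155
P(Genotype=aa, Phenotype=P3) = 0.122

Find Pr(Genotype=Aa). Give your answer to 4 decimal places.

0.2320

P(Genotype=Aa) = 0.020 + 0.016 + 0.060 + 0.136 = 0.232.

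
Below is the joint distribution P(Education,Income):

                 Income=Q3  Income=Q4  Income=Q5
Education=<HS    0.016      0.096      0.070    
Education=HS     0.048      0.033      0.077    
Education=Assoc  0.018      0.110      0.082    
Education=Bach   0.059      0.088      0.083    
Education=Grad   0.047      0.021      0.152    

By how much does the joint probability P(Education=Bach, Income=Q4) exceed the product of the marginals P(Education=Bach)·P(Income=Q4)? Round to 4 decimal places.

0.0080

P(Education=Bach) = 0.059 + 0.088 + 0.083 = 0.230.
P(Income=Q4) = 0.096 + 0.033 + 0.110 + 0.088 + 0.021 = 0.348.
P(Education=Bach, Income=Q4) − P(Education=Bach)P(Income=Q4) = 0.088 − 0.230×0.348 = 0.0080.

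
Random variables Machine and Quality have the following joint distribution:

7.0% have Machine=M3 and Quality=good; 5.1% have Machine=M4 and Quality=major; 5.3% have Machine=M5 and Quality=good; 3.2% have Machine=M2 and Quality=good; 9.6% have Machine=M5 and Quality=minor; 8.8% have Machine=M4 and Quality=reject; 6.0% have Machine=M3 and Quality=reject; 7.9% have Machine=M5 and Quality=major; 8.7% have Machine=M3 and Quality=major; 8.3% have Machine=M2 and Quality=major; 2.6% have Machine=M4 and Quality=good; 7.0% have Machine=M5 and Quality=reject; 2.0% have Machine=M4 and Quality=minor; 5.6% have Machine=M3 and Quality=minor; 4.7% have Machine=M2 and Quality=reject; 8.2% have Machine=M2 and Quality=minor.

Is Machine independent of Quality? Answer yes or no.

P(Machine=M4) = 0.185 and P(Quality=reject) = 0.265, so their product is 0.04903, but P(Machine=M4, Quality=reject) = 0.088. Since these differ, Machine and Quality are not independent.

no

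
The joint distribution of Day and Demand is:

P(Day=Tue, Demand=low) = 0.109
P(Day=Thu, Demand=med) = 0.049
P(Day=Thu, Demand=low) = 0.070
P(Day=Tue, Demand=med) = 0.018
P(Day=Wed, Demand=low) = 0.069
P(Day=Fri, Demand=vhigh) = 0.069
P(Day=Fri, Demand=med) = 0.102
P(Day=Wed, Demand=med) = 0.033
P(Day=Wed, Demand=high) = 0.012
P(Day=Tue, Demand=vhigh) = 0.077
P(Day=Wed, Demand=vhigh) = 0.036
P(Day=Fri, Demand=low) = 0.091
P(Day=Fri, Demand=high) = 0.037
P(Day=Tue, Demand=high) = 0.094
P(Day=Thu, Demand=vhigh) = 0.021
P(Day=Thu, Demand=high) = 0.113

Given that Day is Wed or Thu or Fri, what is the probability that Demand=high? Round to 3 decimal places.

P(Day=Wed) = 0.069 + 0.033 + 0.012 + 0.036 = 0.150.
P(Day=Thu) = 0.070 + 0.049 + 0.113 + 0.021 = 0.253.
P(Day=Fri) = 0.091 + 0.102 + 0.037 + 0.069 = 0.299.
P(Day ∈ {Wed, Thu, Fri}) = 0.150 + 0.253 + 0.299 = 0.702; P(Demand=high, Day ∈ {Wed, Thu, Fri}) = 0.012 + 0.113 + 0.037 = 0.162.
P(Demand=high | Day ∈ {Wed, Thu, Fri}) = 0.162/0.702 = 0.231.

0.231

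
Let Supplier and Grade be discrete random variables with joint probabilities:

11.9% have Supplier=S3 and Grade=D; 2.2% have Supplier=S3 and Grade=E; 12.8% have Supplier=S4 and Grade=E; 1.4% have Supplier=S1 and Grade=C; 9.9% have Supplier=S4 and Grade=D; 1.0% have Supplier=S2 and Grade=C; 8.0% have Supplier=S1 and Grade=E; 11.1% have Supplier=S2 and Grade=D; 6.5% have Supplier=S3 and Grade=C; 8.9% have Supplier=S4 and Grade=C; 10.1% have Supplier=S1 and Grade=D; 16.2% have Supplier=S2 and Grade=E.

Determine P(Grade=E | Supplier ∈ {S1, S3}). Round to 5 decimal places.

0.25436

P(Supplier=S1) = 0.014 + 0.101 + 0.080 = 0.195.
P(Supplier=S3) = 0.065 + 0.119 + 0.022 = 0.206.
P(Supplier ∈ {S1, S3}) = 0.195 + 0.206 = 0.401; P(Grade=E, Supplier ∈ {S1, S3}) = 0.080 + 0.022 = 0.102.
P(Grade=E | Supplier ∈ {S1, S3}) = 0.102/0.401 = 0.25436.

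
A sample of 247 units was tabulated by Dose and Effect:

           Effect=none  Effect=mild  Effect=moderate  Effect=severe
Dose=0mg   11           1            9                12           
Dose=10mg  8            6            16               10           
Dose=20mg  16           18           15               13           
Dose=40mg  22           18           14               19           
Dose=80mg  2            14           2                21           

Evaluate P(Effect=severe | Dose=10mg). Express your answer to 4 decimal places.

Total with Dose=10mg: 8 + 6 + 16 + 10 = 40.
P(Effect=severe | Dose=10mg) = 10/40 = 0.2500.

0.2500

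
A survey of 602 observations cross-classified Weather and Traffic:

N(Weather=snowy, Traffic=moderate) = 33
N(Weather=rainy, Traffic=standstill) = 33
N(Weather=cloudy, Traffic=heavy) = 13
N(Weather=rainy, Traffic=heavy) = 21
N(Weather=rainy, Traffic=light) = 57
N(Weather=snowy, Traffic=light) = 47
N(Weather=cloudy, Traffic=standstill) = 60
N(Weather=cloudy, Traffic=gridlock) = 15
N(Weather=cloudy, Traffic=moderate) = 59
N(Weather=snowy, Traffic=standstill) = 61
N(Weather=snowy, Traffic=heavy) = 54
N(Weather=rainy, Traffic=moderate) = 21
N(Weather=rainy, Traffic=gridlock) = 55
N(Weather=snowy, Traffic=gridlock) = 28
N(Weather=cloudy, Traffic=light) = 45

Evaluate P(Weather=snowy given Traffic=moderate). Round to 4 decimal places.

Total with Traffic=moderate: 59 + 21 + 33 = 113.
P(Weather=snowy | Traffic=moderate) = 33/113 = 0.2920.

0.2920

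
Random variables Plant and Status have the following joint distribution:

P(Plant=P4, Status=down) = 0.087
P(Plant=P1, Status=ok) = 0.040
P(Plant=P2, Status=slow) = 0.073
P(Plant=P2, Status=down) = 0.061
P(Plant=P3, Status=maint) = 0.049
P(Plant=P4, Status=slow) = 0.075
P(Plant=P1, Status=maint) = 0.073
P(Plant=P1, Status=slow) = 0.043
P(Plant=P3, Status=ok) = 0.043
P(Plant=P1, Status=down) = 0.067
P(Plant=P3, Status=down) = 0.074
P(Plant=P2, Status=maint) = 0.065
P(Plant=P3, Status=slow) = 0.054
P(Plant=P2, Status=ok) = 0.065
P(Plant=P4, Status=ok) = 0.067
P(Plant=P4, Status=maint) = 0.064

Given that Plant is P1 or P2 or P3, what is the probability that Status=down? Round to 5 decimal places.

0.28571

P(Plant=P1) = 0.040 + 0.043 + 0.067 + 0.073 = 0.223.
P(Plant=P2) = 0.065 + 0.073 + 0.061 + 0.065 = 0.264.
P(Plant=P3) = 0.043 + 0.054 + 0.074 + 0.049 = 0.220.
P(Plant ∈ {P1, P2, P3}) = 0.223 + 0.264 + 0.220 = 0.707; P(Status=down, Plant ∈ {P1, P2, P3}) = 0.067 + 0.061 + 0.074 = 0.202.
P(Status=down | Plant ∈ {P1, P2, P3}) = 0.202/0.707 = 0.28571.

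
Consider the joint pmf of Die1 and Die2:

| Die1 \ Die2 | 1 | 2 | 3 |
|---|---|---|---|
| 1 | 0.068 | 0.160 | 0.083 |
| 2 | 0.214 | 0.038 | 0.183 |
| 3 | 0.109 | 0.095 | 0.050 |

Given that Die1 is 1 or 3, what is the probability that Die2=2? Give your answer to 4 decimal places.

0.4513

P(Die1=1) = 0.068 + 0.160 + 0.083 = 0.311.
P(Die1=3) = 0.109 + 0.095 + 0.050 = 0.254.
P(Die1 ∈ {1, 3}) = 0.311 + 0.254 = 0.565; P(Die2=2, Die1 ∈ {1, 3}) = 0.160 + 0.095 = 0.255.
P(Die2=2 | Die1 ∈ {1, 3}) = 0.255/0.565 = 0.4513.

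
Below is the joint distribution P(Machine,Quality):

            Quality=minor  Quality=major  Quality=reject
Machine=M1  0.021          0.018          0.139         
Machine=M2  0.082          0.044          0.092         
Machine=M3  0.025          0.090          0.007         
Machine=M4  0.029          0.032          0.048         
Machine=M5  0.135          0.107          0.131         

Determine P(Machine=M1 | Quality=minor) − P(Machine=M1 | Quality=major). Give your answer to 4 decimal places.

P(Quality=minor) = 0.021 + 0.082 + 0.025 + 0.029 + 0.135 = 0.292; P(Machine=M1 | Quality=minor) = 0.021/0.292 = 0.07192.
P(Quality=major) = 0.018 + 0.044 + 0.090 + 0.032 + 0.107 = 0.291; P(Machine=M1 | Quality=major) = 0.018/0.291 = 0.06186.
Difference = 0.0101.

0.0101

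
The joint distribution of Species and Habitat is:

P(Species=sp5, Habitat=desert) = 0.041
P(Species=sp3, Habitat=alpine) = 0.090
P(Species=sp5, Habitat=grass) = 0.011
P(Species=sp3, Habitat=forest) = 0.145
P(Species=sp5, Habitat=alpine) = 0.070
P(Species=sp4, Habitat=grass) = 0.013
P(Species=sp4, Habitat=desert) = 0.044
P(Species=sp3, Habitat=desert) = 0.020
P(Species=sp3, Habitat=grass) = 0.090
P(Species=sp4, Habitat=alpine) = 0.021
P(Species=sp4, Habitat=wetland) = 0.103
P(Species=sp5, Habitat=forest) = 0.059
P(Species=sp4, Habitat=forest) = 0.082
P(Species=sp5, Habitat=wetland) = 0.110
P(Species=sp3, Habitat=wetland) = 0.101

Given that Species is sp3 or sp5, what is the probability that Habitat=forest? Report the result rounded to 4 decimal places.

P(Species=sp3) = 0.145 + 0.090 + 0.101 + 0.020 + 0.090 = 0.446.
P(Species=sp5) = 0.059 + 0.011 + 0.110 + 0.041 + 0.070 = 0.291.
P(Species ∈ {sp3, sp5}) = 0.446 + 0.291 = 0.737; P(Habitat=forest, Species ∈ {sp3, sp5}) = 0.145 + 0.059 = 0.204.
P(Habitat=forest | Species ∈ {sp3, sp5}) = 0.204/0.737 = 0.2768.

0.2768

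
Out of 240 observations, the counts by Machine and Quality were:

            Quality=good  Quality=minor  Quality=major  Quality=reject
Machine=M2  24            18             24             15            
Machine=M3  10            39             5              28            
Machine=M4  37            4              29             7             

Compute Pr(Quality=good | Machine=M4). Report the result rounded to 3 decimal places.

Total with Machine=M4: 37 + 4 + 29 + 7 = 77.
P(Quality=good | Machine=M4) = 37/77 = 0.481.

0.481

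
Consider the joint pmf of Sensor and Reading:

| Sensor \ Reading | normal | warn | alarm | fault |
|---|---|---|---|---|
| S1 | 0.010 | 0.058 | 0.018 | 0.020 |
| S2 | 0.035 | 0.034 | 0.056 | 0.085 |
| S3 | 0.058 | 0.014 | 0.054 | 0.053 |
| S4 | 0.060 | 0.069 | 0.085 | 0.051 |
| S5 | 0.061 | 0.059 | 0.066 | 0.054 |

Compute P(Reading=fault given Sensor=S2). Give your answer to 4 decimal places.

0.4048

P(Sensor=S2) = 0.035 + 0.034 + 0.056 + 0.085 = 0.210.
P(Reading=fault | Sensor=S2) = 0.085/0.210 = 0.4048.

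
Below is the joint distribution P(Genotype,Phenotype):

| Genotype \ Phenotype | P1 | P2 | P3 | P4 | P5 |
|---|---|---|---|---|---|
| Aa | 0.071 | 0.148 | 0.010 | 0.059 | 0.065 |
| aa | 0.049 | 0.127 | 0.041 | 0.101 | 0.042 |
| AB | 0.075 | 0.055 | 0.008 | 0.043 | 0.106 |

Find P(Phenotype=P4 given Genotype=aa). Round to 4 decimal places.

0.2806

P(Genotype=aa) = 0.049 + 0.127 + 0.041 + 0.101 + 0.042 = 0.360.
P(Phenotype=P4 | Genotype=aa) = 0.101/0.360 = 0.2806.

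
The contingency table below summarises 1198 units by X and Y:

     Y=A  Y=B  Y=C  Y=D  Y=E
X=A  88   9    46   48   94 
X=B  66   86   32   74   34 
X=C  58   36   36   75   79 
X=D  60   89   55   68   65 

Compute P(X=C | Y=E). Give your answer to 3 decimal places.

0.290

Total with Y=E: 94 + 34 + 79 + 65 = 272.
P(X=C | Y=E) = 79/272 = 0.290.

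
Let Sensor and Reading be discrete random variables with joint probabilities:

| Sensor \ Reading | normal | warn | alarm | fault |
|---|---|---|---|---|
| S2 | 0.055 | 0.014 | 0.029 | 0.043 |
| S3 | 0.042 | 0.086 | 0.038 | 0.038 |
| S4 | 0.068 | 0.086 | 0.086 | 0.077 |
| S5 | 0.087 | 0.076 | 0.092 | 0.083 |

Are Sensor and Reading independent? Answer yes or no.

no

P(Sensor=S3) = 0.204 and P(Reading=warn) = 0.262, so their product is 0.05345, but P(Sensor=S3, Reading=warn) = 0.086. Since these differ, Sensor and Reading are not independent.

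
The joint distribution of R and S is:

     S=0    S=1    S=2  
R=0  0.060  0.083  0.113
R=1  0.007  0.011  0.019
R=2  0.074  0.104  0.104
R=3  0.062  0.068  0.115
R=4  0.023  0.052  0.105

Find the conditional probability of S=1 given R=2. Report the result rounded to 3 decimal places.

0.369

P(R=2) = 0.074 + 0.104 + 0.104 = 0.282.
P(S=1 | R=2) = 0.104/0.282 = 0.369.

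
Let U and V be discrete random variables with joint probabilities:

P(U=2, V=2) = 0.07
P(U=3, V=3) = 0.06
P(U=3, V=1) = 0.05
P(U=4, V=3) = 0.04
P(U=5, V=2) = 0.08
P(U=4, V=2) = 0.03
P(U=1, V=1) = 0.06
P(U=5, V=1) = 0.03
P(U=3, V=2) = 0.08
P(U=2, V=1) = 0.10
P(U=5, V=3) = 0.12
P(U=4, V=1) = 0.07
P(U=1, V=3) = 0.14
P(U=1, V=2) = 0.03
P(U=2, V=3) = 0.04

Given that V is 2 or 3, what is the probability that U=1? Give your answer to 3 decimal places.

0.246

P(V=2) = 0.03 + 0.07 + 0.08 + 0.03 + 0.08 = 0.29.
P(V=3) = 0.14 + 0.04 + 0.06 + 0.04 + 0.12 = 0.40.
P(V ∈ {2, 3}) = 0.29 + 0.40 = 0.69; P(U=1, V ∈ {2, 3}) = 0.03 + 0.14 = 0.17.
P(U=1 | V ∈ {2, 3}) = 0.17/0.69 = 0.246.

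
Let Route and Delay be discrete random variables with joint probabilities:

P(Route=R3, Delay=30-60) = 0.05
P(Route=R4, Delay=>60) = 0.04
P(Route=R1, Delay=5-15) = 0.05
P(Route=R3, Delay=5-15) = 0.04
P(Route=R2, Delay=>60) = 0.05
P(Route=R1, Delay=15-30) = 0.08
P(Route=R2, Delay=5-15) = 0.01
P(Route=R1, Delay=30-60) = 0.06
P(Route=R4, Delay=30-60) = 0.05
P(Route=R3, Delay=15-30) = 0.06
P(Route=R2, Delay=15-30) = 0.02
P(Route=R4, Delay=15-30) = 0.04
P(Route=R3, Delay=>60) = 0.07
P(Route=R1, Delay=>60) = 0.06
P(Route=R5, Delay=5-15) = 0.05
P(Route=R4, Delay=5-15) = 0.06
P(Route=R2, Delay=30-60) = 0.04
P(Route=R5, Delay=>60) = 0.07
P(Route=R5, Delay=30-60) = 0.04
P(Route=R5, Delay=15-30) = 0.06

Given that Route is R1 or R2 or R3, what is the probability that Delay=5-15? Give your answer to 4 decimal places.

P(Route=R1) = 0.05 + 0.08 + 0.06 + 0.06 = 0.25.
P(Route=R2) = 0.01 + 0.02 + 0.04 + 0.05 = 0.12.
P(Route=R3) = 0.04 + 0.06 + 0.05 + 0.07 = 0.22.
P(Route ∈ {R1, R2, R3}) = 0.25 + 0.12 + 0.22 = 0.59; P(Delay=5-15, Route ∈ {R1, R2, R3}) = 0.05 + 0.01 + 0.04 = 0.10.
P(Delay=5-15 | Route ∈ {R1, R2, R3}) = 0.10/0.59 = 0.1695.

0.1695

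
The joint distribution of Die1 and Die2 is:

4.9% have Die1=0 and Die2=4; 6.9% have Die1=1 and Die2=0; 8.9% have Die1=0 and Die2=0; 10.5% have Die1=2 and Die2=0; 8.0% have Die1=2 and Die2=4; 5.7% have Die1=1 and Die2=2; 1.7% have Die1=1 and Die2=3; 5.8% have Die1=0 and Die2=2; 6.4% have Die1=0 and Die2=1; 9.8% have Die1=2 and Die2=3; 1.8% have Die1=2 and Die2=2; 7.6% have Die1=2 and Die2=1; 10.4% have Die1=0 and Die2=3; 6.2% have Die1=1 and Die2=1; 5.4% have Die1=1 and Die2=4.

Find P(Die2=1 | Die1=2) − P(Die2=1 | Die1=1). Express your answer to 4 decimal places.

-0.0378

P(Die1=2) = 0.105 + 0.076 + 0.018 + 0.098 + 0.080 = 0.377; P(Die2=1 | Die1=2) = 0.076/0.377 = 0.20159.
P(Die1=1) = 0.069 + 0.062 + 0.057 + 0.017 + 0.054 = 0.259; P(Die2=1 | Die1=1) = 0.062/0.259 = 0.23938.
Difference = -0.0378.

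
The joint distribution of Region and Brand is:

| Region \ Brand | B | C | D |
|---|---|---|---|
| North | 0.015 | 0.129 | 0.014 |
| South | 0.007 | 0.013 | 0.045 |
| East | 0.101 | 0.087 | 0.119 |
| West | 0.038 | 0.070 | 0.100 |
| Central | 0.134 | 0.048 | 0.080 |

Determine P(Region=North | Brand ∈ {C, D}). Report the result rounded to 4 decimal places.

0.2028

P(Brand=C) = 0.129 + 0.013 + 0.087 + 0.070 + 0.048 = 0.347.
P(Brand=D) = 0.014 + 0.045 + 0.119 + 0.100 + 0.080 = 0.358.
P(Brand ∈ {C, D}) = 0.347 + 0.358 = 0.705; P(Region=North, Brand ∈ {C, D}) = 0.129 + 0.014 = 0.143.
P(Region=North | Brand ∈ {C, D}) = 0.143/0.705 = 0.2028.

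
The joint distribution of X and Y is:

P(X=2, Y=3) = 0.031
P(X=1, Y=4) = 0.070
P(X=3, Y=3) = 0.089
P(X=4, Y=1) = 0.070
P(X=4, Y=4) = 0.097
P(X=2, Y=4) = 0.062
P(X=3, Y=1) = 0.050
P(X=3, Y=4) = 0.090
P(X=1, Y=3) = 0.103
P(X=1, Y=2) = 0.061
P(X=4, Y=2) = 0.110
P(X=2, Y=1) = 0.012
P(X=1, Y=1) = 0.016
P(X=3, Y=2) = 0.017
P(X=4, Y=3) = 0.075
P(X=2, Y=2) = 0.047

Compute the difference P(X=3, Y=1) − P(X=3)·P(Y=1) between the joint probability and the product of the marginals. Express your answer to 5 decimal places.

0.01359

P(X=3) = 0.050 + 0.017 + 0.089 + 0.090 = 0.246.
P(Y=1) = 0.016 + 0.012 + 0.050 + 0.070 = 0.148.
P(X=3, Y=1) − P(X=3)P(Y=1) = 0.050 − 0.246×0.148 = 0.01359.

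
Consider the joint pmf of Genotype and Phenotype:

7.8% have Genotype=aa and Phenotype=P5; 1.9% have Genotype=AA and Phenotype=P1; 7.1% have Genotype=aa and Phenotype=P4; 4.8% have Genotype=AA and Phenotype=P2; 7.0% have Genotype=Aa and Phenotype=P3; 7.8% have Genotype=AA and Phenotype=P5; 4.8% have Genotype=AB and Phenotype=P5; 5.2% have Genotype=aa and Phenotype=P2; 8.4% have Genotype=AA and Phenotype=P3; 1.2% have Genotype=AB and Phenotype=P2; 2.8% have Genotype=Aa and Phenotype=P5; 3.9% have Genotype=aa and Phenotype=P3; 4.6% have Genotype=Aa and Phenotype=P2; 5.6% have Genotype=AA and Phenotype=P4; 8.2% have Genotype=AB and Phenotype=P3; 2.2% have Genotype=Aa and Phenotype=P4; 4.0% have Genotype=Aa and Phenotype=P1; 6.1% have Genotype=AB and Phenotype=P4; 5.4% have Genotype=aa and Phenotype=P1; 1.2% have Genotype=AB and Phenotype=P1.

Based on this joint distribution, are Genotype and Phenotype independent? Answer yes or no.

P(Genotype=aa) = 0.294 and P(Phenotype=P3) = 0.275, so their product is 0.08085, but P(Genotype=aa, Phenotype=P3) = 0.039. Since these differ, Genotype and Phenotype are not independent.

no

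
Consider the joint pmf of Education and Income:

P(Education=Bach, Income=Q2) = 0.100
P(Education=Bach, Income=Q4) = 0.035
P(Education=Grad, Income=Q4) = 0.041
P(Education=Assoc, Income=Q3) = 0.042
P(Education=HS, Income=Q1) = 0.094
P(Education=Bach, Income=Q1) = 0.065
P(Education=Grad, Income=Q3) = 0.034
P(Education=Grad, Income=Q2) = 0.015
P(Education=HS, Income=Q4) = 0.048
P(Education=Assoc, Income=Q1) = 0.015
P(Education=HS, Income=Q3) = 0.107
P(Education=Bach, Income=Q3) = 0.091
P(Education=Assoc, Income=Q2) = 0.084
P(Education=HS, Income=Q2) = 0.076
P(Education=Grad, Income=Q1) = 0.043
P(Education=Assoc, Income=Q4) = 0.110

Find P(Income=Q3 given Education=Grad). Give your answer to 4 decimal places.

P(Education=Grad) = 0.043 + 0.015 + 0.034 + 0.041 = 0.133.
P(Income=Q3 | Education=Grad) = 0.034/0.133 = 0.2556.

0.2556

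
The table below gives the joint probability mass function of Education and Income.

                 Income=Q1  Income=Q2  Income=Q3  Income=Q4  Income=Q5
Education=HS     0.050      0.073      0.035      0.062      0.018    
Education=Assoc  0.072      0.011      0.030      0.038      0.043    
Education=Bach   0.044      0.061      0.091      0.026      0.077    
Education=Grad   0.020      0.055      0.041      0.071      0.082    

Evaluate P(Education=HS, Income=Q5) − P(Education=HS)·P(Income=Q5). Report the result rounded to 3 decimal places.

P(Education=HS) = 0.050 + 0.073 + 0.035 + 0.062 + 0.018 = 0.238.
P(Income=Q5) = 0.018 + 0.043 + 0.077 + 0.082 = 0.220.
P(Education=HS, Income=Q5) − P(Education=HS)P(Income=Q5) = 0.018 − 0.238×0.220 = -0.034.

-0.034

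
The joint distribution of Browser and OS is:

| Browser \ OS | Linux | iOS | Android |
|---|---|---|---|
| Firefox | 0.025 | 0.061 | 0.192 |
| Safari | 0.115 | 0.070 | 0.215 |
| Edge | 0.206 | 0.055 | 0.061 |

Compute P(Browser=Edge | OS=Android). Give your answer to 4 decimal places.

P(OS=Android) = 0.192 + 0.215 + 0.061 = 0.468.
P(Browser=Edge | OS=Android) = 0.061/0.468 = 0.1303.

0.1303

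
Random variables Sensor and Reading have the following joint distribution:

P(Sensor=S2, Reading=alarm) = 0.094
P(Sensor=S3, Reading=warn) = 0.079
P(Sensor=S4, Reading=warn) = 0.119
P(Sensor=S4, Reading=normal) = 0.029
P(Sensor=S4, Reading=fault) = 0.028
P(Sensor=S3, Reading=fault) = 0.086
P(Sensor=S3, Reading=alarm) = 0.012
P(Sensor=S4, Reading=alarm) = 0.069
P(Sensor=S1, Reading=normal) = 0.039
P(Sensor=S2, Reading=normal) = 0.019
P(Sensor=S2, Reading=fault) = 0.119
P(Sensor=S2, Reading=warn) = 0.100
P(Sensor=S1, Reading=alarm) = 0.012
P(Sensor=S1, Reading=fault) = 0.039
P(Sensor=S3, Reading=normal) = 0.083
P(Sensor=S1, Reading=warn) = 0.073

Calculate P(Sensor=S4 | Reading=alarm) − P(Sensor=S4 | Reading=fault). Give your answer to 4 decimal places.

0.2660

P(Reading=alarm) = 0.012 + 0.094 + 0.012 + 0.069 = 0.187; P(Sensor=S4 | Reading=alarm) = 0.069/0.187 = 0.36898.
P(Reading=fault) = 0.039 + 0.119 + 0.086 + 0.028 = 0.272; P(Sensor=S4 | Reading=fault) = 0.028/0.272 = 0.10294.
Difference = 0.2660.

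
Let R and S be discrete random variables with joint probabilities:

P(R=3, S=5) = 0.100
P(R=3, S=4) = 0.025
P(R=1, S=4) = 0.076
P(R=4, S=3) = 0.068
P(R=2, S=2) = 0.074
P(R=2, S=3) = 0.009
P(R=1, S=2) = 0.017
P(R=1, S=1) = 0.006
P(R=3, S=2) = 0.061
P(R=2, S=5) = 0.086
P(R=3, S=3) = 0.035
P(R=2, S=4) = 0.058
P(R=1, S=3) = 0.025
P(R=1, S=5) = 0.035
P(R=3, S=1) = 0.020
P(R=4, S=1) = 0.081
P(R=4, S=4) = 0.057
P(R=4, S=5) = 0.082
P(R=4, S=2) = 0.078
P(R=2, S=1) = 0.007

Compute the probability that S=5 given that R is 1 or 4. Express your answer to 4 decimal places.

0.2229

P(R=1) = 0.006 + 0.017 + 0.025 + 0.076 + 0.035 = 0.159.
P(R=4) = 0.081 + 0.078 + 0.068 + 0.057 + 0.082 = 0.366.
P(R ∈ {1, 4}) = 0.159 + 0.366 = 0.525; P(S=5, R ∈ {1, 4}) = 0.035 + 0.082 = 0.117.
P(S=5 | R ∈ {1, 4}) = 0.117/0.525 = 0.2229.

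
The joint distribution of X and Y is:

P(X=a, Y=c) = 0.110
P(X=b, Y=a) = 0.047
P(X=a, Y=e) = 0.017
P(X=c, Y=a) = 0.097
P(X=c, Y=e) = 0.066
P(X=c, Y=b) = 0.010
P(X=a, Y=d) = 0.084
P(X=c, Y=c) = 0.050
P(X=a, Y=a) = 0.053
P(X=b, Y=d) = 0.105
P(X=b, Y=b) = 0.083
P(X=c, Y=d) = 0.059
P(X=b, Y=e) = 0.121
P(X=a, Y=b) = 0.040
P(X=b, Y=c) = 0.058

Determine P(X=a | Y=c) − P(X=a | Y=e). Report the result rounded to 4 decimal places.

P(Y=c) = 0.110 + 0.058 + 0.050 = 0.218; P(X=a | Y=c) = 0.110/0.218 = 0.50459.
P(Y=e) = 0.017 + 0.121 + 0.066 = 0.204; P(X=a | Y=e) = 0.017/0.204 = 0.08333.
Difference = 0.4213.

0.4213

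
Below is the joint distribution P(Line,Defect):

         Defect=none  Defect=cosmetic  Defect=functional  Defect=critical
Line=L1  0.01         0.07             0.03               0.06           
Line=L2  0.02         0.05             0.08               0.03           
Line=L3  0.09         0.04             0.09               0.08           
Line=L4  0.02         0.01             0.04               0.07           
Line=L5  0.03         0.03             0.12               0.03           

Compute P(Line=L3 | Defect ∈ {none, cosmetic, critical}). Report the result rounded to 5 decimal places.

P(Defect=none) = 0.01 + 0.02 + 0.09 + 0.02 + 0.03 = 0.17.
P(Defect=cosmetic) = 0.07 + 0.05 + 0.04 + 0.01 + 0.03 = 0.20.
P(Defect=critical) = 0.06 + 0.03 + 0.08 + 0.07 + 0.03 = 0.27.
P(Defect ∈ {none, cosmetic, critical}) = 0.17 + 0.20 + 0.27 = 0.64; P(Line=L3, Defect ∈ {none, cosmetic, critical}) = 0.09 + 0.04 + 0.08 = 0.21.
P(Line=L3 | Defect ∈ {none, cosmetic, critical}) = 0.21/0.64 = 0.32813.

0.32813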